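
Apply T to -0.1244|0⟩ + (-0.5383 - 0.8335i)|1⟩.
-0.1244|0⟩ + (0.2087 - 0.97i)|1⟩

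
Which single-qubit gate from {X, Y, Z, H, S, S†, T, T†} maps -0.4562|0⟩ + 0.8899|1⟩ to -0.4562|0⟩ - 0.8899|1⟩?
Z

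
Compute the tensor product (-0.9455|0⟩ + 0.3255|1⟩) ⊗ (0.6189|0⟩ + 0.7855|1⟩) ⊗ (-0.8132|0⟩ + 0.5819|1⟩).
0.4759|000⟩ - 0.3405|001⟩ + 0.604|010⟩ - 0.4322|011⟩ - 0.1638|100⟩ + 0.1172|101⟩ - 0.2079|110⟩ + 0.1488|111⟩

amp(|b₁b₂…⟩) = product of the factor amplitudes for bits b₁, b₂, …; only kets whose every factor amplitude is nonzero survive.
|000⟩: (-0.9455)(0.6189)(-0.8132) = 0.4759
|001⟩: (-0.9455)(0.6189)(0.5819) = -0.3405
|010⟩: (-0.9455)(0.7855)(-0.8132) = 0.604
|011⟩: (-0.9455)(0.7855)(0.5819) = -0.4322
|100⟩: (0.3255)(0.6189)(-0.8132) = -0.1638
|101⟩: (0.3255)(0.6189)(0.5819) = 0.1172
|110⟩: (0.3255)(0.7855)(-0.8132) = -0.2079
|111⟩: (0.3255)(0.7855)(0.5819) = 0.1488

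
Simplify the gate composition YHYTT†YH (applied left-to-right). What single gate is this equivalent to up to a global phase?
Y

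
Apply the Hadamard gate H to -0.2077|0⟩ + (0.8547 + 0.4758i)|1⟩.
(0.4575 + 0.3364i)|0⟩ + (-0.7512 - 0.3364i)|1⟩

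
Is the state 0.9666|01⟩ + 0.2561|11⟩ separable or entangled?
Separable

Writing the state as a|00⟩ + b|01⟩ + c|10⟩ + d|11⟩, it is a product state iff ad − bc = 0.
Here (a, b, c, d) = (0, 0.9666, 0, 0.2561): ad − bc = (0)(0.2561) − (0.9666)(0) = 0, so the state is separable.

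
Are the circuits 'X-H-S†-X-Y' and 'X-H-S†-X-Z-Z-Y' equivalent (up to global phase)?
Yes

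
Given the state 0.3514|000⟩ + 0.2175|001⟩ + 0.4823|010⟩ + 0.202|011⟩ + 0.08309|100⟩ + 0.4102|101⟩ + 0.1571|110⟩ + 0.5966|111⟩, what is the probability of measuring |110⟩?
0.02468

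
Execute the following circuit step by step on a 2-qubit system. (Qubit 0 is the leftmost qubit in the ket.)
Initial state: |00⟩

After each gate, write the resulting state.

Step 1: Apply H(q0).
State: 1/√2|00⟩ + 1/√2|10⟩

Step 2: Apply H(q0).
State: |00⟩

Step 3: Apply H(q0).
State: 1/√2|00⟩ + 1/√2|10⟩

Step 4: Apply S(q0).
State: 1/√2|00⟩ + (1/√2)i|10⟩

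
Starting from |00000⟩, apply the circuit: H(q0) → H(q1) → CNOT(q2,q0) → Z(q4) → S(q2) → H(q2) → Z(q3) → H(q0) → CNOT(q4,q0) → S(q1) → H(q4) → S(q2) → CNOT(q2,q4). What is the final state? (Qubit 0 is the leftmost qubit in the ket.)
1/√8|00000⟩ + 1/√8|00001⟩ + (1/√8)i|00100⟩ + (1/√8)i|00101⟩ + (1/√8)i|01000⟩ + (1/√8)i|01001⟩ - 1/√8|01100⟩ - 1/√8|01101⟩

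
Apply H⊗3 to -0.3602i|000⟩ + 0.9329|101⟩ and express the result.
(0.3298 - 0.1273i)|000⟩ + (-0.3298 - 0.1273i)|001⟩ + (0.3298 - 0.1273i)|010⟩ + (-0.3298 - 0.1273i)|011⟩ + (-0.3298 - 0.1273i)|100⟩ + (0.3298 - 0.1273i)|101⟩ + (-0.3298 - 0.1273i)|110⟩ + (0.3298 - 0.1273i)|111⟩

H⊗3 gives amp(|y⟩) = (1/2√2) Σ_x (−1)^(x·y) amp(|x⟩), where x·y is the number of positions in which both x and y have a 1.
|000⟩: (-0.3602i + 0.9329)/(2√2) = (0.3298 - 0.1273i)
|001⟩: (-0.3602i - 0.9329)/(2√2) = (-0.3298 - 0.1273i)
|010⟩: (-0.3602i + 0.9329)/(2√2) = (0.3298 - 0.1273i)
|011⟩: (-0.3602i - 0.9329)/(2√2) = (-0.3298 - 0.1273i)
|100⟩: (-0.3602i - 0.9329)/(2√2) = (-0.3298 - 0.1273i)
|101⟩: (-0.3602i + 0.9329)/(2√2) = (0.3298 - 0.1273i)
|110⟩: (-0.3602i - 0.9329)/(2√2) = (-0.3298 - 0.1273i)
|111⟩: (-0.3602i + 0.9329)/(2√2) = (0.3298 - 0.1273i)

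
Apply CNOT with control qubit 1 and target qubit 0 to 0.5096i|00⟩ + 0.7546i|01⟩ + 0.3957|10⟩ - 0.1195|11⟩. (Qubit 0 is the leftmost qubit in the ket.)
0.5096i|00⟩ - 0.1195|01⟩ + 0.3957|10⟩ + 0.7546i|11⟩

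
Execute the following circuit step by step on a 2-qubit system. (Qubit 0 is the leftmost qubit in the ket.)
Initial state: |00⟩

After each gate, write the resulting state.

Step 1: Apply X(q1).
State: |01⟩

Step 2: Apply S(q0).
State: |01⟩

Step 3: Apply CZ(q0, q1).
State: |01⟩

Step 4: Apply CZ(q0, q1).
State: |01⟩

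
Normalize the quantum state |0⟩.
|0⟩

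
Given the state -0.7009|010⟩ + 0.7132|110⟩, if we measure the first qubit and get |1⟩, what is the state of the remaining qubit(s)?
|10⟩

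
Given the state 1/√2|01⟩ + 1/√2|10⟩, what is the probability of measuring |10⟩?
1/2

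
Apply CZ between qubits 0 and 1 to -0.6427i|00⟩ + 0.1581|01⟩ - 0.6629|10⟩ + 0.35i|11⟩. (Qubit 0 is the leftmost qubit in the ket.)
-0.6427i|00⟩ + 0.1581|01⟩ - 0.6629|10⟩ - 0.35i|11⟩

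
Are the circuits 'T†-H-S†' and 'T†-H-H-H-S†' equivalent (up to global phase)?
Yes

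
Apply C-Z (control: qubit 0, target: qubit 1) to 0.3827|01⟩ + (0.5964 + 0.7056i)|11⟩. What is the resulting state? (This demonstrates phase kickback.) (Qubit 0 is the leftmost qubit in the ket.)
0.3827|01⟩ + (-0.5964 - 0.7056i)|11⟩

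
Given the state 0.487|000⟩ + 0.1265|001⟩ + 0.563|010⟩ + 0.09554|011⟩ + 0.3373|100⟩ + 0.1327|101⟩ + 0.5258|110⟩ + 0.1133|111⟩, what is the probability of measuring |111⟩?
0.01284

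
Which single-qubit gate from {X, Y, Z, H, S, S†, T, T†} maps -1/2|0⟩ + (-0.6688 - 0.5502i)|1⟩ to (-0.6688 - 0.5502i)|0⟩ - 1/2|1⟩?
X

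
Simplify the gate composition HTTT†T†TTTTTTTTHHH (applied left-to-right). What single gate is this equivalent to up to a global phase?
I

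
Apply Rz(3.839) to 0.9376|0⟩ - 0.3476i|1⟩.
(-0.3204 - 0.8812i)|0⟩ + (0.3267 + 0.1188i)|1⟩

Rz(3.839) = [[e^(−iθ/2), 0], [0, e^(iθ/2)]] with e^(±iθ/2) = cos(θ/2) ± i·sin(θ/2); θ = 3.839, cos(θ/2) ≈ -0.34168, sin(θ/2) ≈ 0.939816.
With a = amp(|0⟩) = 0.9376 and b = amp(|1⟩) = -0.3476i:
new amp(|0⟩) = (-0.34168 - 0.939816i)·a = (-0.3204 - 0.8812i)
new amp(|1⟩) = (-0.34168 + 0.939816i)·b = (0.3267 + 0.1188i)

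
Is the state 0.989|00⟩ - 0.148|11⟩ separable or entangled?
Entangled

Writing the state as a|00⟩ + b|01⟩ + c|10⟩ + d|11⟩, it is a product state iff ad − bc = 0.
Here (a, b, c, d) = (0.989, 0, 0, -0.148): ad − bc = (0.989)(-0.148) − (0)(0) = -0.1464 ≠ 0, so the state is entangled.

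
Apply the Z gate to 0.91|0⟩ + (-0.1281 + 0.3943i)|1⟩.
0.91|0⟩ + (0.1281 - 0.3943i)|1⟩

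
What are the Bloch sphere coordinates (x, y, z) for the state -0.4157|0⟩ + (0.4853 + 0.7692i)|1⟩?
(-0.4035, -0.6395, -0.6544)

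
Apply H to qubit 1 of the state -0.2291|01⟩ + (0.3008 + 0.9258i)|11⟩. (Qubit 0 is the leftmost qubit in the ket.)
-0.162|00⟩ + 0.162|01⟩ + (0.2127 + 0.6546i)|10⟩ + (-0.2127 - 0.6546i)|11⟩

H on qubit 1 mixes each pair of kets that differ only in qubit 1: amplitudes (a, b) of (|…0…⟩, |…1…⟩) become ((a + b)/√2, (a − b)/√2). Kets absent from the input have amplitude 0.
(|00⟩, |01⟩): (a, b) = (0, -0.2291) → (-0.162, 0.162)
(|10⟩, |11⟩): (a, b) = (0, (0.3008 + 0.9258i)) → ((0.2127 + 0.6546i), (-0.2127 - 0.6546i))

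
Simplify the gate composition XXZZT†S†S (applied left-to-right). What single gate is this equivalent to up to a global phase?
T†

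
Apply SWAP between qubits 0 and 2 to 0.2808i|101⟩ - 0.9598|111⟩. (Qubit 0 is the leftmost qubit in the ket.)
0.2808i|101⟩ - 0.9598|111⟩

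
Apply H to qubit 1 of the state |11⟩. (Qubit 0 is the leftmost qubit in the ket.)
1/√2|10⟩ - 1/√2|11⟩

H on qubit 1 mixes each pair of kets that differ only in qubit 1: amplitudes (a, b) of (|…0…⟩, |…1…⟩) become ((a + b)/√2, (a − b)/√2). Kets absent from the input have amplitude 0.
(|10⟩, |11⟩): (a, b) = (0, 1) → (1/√2, -1/√2)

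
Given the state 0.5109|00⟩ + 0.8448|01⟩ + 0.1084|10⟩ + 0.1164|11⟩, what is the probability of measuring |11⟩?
0.01355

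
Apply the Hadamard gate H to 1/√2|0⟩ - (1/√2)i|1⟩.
(1/2 - (1/2)i)|0⟩ + (1/2 + (1/2)i)|1⟩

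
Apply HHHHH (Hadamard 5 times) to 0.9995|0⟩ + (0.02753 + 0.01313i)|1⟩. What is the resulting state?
(0.7262 + 0.009284i)|0⟩ + (0.6873 - 0.009284i)|1⟩

H² = I, so H^5 = H: a single Hadamard. With (a, b) = (0.9995, (0.02753 + 0.01313i)), H gives ((a + b)/√2, (a − b)/√2) = ((0.7262 + 0.009284i), (0.6873 - 0.009284i)).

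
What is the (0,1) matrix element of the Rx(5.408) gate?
-0.4238i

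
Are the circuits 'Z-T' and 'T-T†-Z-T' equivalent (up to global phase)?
Yes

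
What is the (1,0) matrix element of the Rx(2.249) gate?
-0.9021i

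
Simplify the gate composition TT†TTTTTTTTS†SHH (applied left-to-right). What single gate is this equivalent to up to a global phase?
I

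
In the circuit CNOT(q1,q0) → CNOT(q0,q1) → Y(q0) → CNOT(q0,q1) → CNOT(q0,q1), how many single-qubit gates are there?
1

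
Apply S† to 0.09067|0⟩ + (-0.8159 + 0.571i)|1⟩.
0.09067|0⟩ + (0.571 + 0.8159i)|1⟩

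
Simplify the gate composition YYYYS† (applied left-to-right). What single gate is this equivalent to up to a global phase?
S†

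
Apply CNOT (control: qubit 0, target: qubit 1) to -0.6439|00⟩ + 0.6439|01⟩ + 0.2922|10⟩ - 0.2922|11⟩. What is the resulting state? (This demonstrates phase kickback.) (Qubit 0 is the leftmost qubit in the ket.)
-0.6439|00⟩ + 0.6439|01⟩ - 0.2922|10⟩ + 0.2922|11⟩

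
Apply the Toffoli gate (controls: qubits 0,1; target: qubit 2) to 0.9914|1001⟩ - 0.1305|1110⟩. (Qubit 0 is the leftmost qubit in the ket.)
0.9914|1001⟩ - 0.1305|1100⟩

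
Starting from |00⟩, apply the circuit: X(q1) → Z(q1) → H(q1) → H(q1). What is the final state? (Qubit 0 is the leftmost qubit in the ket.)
-|01⟩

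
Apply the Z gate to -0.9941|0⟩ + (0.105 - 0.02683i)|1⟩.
-0.9941|0⟩ + (-0.105 + 0.02683i)|1⟩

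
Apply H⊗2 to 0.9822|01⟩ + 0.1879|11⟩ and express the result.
0.5851|00⟩ - 0.5851|01⟩ + 0.3972|10⟩ - 0.3972|11⟩

H⊗2 gives amp(|y⟩) = (1/2) Σ_x (−1)^(x·y) amp(|x⟩), where x·y is the number of positions in which both x and y have a 1.
|00⟩: (0.9822 + 0.1879)/2 = 0.5851
|01⟩: (-0.9822 - 0.1879)/2 = -0.5851
|10⟩: (0.9822 - 0.1879)/2 = 0.3972
|11⟩: (-0.9822 + 0.1879)/2 = -0.3972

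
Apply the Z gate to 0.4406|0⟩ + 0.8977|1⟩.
0.4406|0⟩ - 0.8977|1⟩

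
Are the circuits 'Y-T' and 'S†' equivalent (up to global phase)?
No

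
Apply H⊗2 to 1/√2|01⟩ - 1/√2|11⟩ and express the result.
1/√2|10⟩ - 1/√2|11⟩

H⊗2 gives amp(|y⟩) = (1/2) Σ_x (−1)^(x·y) amp(|x⟩), where x·y is the number of positions in which both x and y have a 1.
|00⟩: (1/√2 - 1/√2)/2 = 0
|01⟩: (-1/√2 + 1/√2)/2 = 0
|10⟩: (1/√2 + 1/√2)/2 = 1/√2
|11⟩: (-1/√2 - 1/√2)/2 = -1/√2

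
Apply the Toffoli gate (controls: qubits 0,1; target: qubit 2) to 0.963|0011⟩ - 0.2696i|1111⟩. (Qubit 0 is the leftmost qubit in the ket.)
0.963|0011⟩ - 0.2696i|1101⟩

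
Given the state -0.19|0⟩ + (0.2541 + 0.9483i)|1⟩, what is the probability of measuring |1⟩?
0.9638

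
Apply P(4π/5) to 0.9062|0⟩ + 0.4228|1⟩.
0.9062|0⟩ + (-0.3421 + 0.2485i)|1⟩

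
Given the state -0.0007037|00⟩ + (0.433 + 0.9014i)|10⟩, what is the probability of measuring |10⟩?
1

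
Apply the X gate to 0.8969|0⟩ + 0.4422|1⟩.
0.4422|0⟩ + 0.8969|1⟩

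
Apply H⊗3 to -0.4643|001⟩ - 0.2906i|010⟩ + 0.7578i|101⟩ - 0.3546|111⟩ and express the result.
(-0.2895 + 0.1652i)|000⟩ + (0.2895 - 0.3707i)|001⟩ + (-0.03878 + 0.3707i)|010⟩ + (0.03878 - 0.1652i)|011⟩ + (-0.03878 - 0.3707i)|100⟩ + (0.03878 + 0.1652i)|101⟩ + (-0.2895 - 0.1652i)|110⟩ + (0.2895 + 0.3707i)|111⟩

H⊗3 gives amp(|y⟩) = (1/2√2) Σ_x (−1)^(x·y) amp(|x⟩), where x·y is the number of positions in which both x and y have a 1.
|000⟩: (-0.4643 - 0.2906i + 0.7578i - 0.3546)/(2√2) = (-0.2895 + 0.1652i)
|001⟩: (0.4643 - 0.2906i - 0.7578i + 0.3546)/(2√2) = (0.2895 - 0.3707i)
|010⟩: (-0.4643 + 0.2906i + 0.7578i + 0.3546)/(2√2) = (-0.03878 + 0.3707i)
|011⟩: (0.4643 + 0.2906i - 0.7578i - 0.3546)/(2√2) = (0.03878 - 0.1652i)
|100⟩: (-0.4643 - 0.2906i - 0.7578i + 0.3546)/(2√2) = (-0.03878 - 0.3707i)
|101⟩: (0.4643 - 0.2906i + 0.7578i - 0.3546)/(2√2) = (0.03878 + 0.1652i)
|110⟩: (-0.4643 + 0.2906i - 0.7578i - 0.3546)/(2√2) = (-0.2895 - 0.1652i)
|111⟩: (0.4643 + 0.2906i + 0.7578i + 0.3546)/(2√2) = (0.2895 + 0.3707i)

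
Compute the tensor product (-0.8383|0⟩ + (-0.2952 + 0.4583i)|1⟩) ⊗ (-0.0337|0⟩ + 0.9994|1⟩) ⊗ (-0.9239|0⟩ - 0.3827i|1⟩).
-0.0261|000⟩ - 0.01081i|001⟩ + 0.774|010⟩ + 0.3206i|011⟩ + (-0.009191 + 0.01427i)|100⟩ + (-0.005911 - 0.003807i)|101⟩ + (0.2726 - 0.4232i)|110⟩ + (0.1753 + 0.1129i)|111⟩

amp(|b₁b₂…⟩) = product of the factor amplitudes for bits b₁, b₂, …; only kets whose every factor amplitude is nonzero survive.
|000⟩: (-0.8383)(-0.0337)(-0.9239) = -0.0261
|001⟩: (-0.8383)(-0.0337)(-0.3827i) = -0.01081i
|010⟩: (-0.8383)(0.9994)(-0.9239) = 0.774
|011⟩: (-0.8383)(0.9994)(-0.3827i) = 0.3206i
|100⟩: (-0.2952 + 0.4583i)(-0.0337)(-0.9239) = (-0.009191 + 0.01427i)
|101⟩: (-0.2952 + 0.4583i)(-0.0337)(-0.3827i) = (-0.005911 - 0.003807i)
|110⟩: (-0.2952 + 0.4583i)(0.9994)(-0.9239) = (0.2726 - 0.4232i)
|111⟩: (-0.2952 + 0.4583i)(0.9994)(-0.3827i) = (0.1753 + 0.1129i)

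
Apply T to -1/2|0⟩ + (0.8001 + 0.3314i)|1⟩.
-1/2|0⟩ + (0.3314 + 0.8001i)|1⟩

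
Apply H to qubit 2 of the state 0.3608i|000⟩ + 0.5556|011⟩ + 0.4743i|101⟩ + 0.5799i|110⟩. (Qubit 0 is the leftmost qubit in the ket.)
0.2551i|000⟩ + 0.2551i|001⟩ + 0.3929|010⟩ - 0.3929|011⟩ + 0.3354i|100⟩ - 0.3354i|101⟩ + 0.4101i|110⟩ + 0.4101i|111⟩

H on qubit 2 mixes each pair of kets that differ only in qubit 2: amplitudes (a, b) of (|…0…⟩, |…1…⟩) become ((a + b)/√2, (a − b)/√2). Kets absent from the input have amplitude 0.
(|000⟩, |001⟩): (a, b) = (0.3608i, 0) → (0.2551i, 0.2551i)
(|010⟩, |011⟩): (a, b) = (0, 0.5556) → (0.3929, -0.3929)
(|100⟩, |101⟩): (a, b) = (0, 0.4743i) → (0.3354i, -0.3354i)
(|110⟩, |111⟩): (a, b) = (0.5799i, 0) → (0.4101i, 0.4101i)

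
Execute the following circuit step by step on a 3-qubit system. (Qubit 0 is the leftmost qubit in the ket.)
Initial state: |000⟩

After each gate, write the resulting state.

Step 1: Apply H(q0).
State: 1/√2|000⟩ + 1/√2|100⟩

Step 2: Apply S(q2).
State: 1/√2|000⟩ + 1/√2|100⟩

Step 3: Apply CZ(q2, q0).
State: 1/√2|000⟩ + 1/√2|100⟩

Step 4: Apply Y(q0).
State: -(1/√2)i|000⟩ + (1/√2)i|100⟩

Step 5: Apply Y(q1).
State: 1/√2|010⟩ - 1/√2|110⟩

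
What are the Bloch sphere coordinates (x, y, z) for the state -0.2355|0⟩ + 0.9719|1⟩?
(-0.4578, 0, -0.8891)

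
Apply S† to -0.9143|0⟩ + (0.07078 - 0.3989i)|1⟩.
-0.9143|0⟩ + (-0.3989 - 0.07078i)|1⟩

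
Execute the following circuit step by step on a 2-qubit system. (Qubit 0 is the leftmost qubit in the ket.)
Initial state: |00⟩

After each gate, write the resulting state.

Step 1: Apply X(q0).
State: |10⟩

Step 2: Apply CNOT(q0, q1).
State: |11⟩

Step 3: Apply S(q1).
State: i|11⟩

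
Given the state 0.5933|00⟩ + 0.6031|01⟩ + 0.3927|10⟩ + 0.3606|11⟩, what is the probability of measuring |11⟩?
0.13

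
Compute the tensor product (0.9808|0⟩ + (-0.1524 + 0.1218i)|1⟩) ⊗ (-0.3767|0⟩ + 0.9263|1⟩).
-0.3695|00⟩ + 0.9085|01⟩ + (0.05741 - 0.04588i)|10⟩ + (-0.1412 + 0.1128i)|11⟩

amp(|b₁b₂…⟩) = product of the factor amplitudes for bits b₁, b₂, …; only kets whose every factor amplitude is nonzero survive.
|00⟩: (0.9808)(-0.3767) = -0.3695
|01⟩: (0.9808)(0.9263) = 0.9085
|10⟩: (-0.1524 + 0.1218i)(-0.3767) = (0.05741 - 0.04588i)
|11⟩: (-0.1524 + 0.1218i)(0.9263) = (-0.1412 + 0.1128i)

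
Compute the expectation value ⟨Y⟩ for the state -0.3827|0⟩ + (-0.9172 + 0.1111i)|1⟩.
-0.08504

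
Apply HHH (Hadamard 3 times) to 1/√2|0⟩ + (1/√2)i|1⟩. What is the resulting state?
(1/2 + (1/2)i)|0⟩ + (1/2 - (1/2)i)|1⟩

H² = I, so H^3 = H: a single Hadamard. With (a, b) = (1/√2, (1/√2)i), H gives ((a + b)/√2, (a − b)/√2) = ((1/2 + (1/2)i), (1/2 - (1/2)i)).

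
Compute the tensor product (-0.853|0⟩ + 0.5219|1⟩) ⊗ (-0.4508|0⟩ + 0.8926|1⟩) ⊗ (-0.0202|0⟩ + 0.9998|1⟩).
-0.007768|000⟩ + 0.3845|001⟩ + 0.01538|010⟩ - 0.7612|011⟩ + 0.004753|100⟩ - 0.2352|101⟩ - 0.00941|110⟩ + 0.4658|111⟩

amp(|b₁b₂…⟩) = product of the factor amplitudes for bits b₁, b₂, …; only kets whose every factor amplitude is nonzero survive.
|000⟩: (-0.853)(-0.4508)(-0.0202) = -0.007768
|001⟩: (-0.853)(-0.4508)(0.9998) = 0.3845
|010⟩: (-0.853)(0.8926)(-0.0202) = 0.01538
|011⟩: (-0.853)(0.8926)(0.9998) = -0.7612
|100⟩: (0.5219)(-0.4508)(-0.0202) = 0.004753
|101⟩: (0.5219)(-0.4508)(0.9998) = -0.2352
|110⟩: (0.5219)(0.8926)(-0.0202) = -0.00941
|111⟩: (0.5219)(0.8926)(0.9998) = 0.4658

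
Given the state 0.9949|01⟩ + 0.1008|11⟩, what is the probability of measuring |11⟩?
0.01016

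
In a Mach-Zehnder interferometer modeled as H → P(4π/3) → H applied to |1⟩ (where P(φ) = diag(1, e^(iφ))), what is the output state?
(0.75 + 0.433i)|0⟩ + (0.25 - 0.433i)|1⟩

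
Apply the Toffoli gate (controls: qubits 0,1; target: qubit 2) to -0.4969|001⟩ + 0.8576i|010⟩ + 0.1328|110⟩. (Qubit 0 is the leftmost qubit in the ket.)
-0.4969|001⟩ + 0.8576i|010⟩ + 0.1328|111⟩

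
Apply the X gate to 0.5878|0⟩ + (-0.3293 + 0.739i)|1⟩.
(-0.3293 + 0.739i)|0⟩ + 0.5878|1⟩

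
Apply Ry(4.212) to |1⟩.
-0.8602|0⟩ - 0.51|1⟩

Ry(4.212) = [[cos(θ/2), −sin(θ/2)], [sin(θ/2), cos(θ/2)]]; θ = 4.212, cos(θ/2) ≈ -0.510016, sin(θ/2) ≈ 0.860165.
With a = amp(|0⟩) = 0 and b = amp(|1⟩) = 1:
new amp(|0⟩) = (-0.510016)·a + (-0.860165)·b = -0.8602
new amp(|1⟩) = (0.860165)·a + (-0.510016)·b = -0.51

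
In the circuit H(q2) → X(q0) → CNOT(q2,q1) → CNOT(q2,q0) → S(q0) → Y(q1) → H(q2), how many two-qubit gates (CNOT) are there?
2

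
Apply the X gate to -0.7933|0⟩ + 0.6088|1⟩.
0.6088|0⟩ - 0.7933|1⟩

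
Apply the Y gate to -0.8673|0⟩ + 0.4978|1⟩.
-0.4978i|0⟩ - 0.8673i|1⟩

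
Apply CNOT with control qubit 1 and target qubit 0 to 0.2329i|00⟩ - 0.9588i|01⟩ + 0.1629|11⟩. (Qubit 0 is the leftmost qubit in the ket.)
0.2329i|00⟩ + 0.1629|01⟩ - 0.9588i|11⟩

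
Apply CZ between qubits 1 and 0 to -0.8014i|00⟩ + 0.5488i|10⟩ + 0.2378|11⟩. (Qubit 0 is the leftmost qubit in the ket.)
-0.8014i|00⟩ + 0.5488i|10⟩ - 0.2378|11⟩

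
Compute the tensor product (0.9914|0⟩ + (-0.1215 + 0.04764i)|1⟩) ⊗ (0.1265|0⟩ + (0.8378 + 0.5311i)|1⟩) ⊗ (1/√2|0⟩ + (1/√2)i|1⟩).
0.08868|000⟩ + 0.08868i|001⟩ + (0.5873 + 0.3723i)|010⟩ + (-0.3723 + 0.5873i)|011⟩ + (-0.01087 + 0.004261i)|100⟩ + (-0.004261 - 0.01087i)|101⟩ + (-0.08987 - 0.01741i)|110⟩ + (0.01741 - 0.08987i)|111⟩

amp(|b₁b₂…⟩) = product of the factor amplitudes for bits b₁, b₂, …; only kets whose every factor amplitude is nonzero survive.
|000⟩: (0.9914)(0.1265)(1/√2) = 0.08868
|001⟩: (0.9914)(0.1265)((1/√2)i) = 0.08868i
|010⟩: (0.9914)(0.8378 + 0.5311i)(1/√2) = (0.5873 + 0.3723i)
|011⟩: (0.9914)(0.8378 + 0.5311i)((1/√2)i) = (-0.3723 + 0.5873i)
|100⟩: (-0.1215 + 0.04764i)(0.1265)(1/√2) = (-0.01087 + 0.004261i)
|101⟩: (-0.1215 + 0.04764i)(0.1265)((1/√2)i) = (-0.004261 - 0.01087i)
|110⟩: (-0.1215 + 0.04764i)(0.8378 + 0.5311i)(1/√2) = (-0.08987 - 0.01741i)
|111⟩: (-0.1215 + 0.04764i)(0.8378 + 0.5311i)((1/√2)i) = (0.01741 - 0.08987i)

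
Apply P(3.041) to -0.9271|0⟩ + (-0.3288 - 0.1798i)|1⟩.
-0.9271|0⟩ + (0.3452 + 0.1459i)|1⟩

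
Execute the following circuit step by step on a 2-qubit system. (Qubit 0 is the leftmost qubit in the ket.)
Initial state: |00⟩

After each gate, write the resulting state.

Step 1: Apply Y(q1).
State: i|01⟩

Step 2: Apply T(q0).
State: i|01⟩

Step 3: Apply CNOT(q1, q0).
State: i|11⟩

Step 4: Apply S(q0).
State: -|11⟩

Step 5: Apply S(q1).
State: -i|11⟩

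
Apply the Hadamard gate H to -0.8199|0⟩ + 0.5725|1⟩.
-0.1749|0⟩ - 0.9846|1⟩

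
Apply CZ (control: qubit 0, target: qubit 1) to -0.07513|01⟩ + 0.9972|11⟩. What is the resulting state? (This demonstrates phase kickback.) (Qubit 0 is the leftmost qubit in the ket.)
-0.07513|01⟩ - 0.9972|11⟩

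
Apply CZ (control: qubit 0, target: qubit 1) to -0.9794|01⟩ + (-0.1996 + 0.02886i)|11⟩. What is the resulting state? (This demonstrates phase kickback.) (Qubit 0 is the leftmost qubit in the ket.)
-0.9794|01⟩ + (0.1996 - 0.02886i)|11⟩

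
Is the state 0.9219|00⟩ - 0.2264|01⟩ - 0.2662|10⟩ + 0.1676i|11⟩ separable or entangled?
Entangled

Writing the state as a|00⟩ + b|01⟩ + c|10⟩ + d|11⟩, it is a product state iff ad − bc = 0.
Here (a, b, c, d) = (0.9219, -0.2264, -0.2662, 0.1676i): ad − bc = (0.9219)(0.1676i) − (-0.2264)(-0.2662) = (-0.06027 + 0.1545i) ≠ 0, so the state is entangled.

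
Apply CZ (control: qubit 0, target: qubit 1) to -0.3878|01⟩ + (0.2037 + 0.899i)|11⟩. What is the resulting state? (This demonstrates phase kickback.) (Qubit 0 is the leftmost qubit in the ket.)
-0.3878|01⟩ + (-0.2037 - 0.899i)|11⟩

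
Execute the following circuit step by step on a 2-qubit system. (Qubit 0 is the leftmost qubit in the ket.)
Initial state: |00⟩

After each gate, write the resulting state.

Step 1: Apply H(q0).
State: 1/√2|00⟩ + 1/√2|10⟩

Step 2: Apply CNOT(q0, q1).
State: 1/√2|00⟩ + 1/√2|11⟩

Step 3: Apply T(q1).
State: 1/√2|00⟩ + (1/2 + (1/2)i)|11⟩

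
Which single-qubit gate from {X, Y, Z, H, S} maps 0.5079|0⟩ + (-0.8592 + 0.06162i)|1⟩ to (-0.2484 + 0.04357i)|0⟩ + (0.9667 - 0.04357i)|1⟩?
H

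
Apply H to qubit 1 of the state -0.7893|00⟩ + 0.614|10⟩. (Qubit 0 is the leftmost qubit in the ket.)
-0.5581|00⟩ - 0.5581|01⟩ + 0.4342|10⟩ + 0.4342|11⟩

H on qubit 1 mixes each pair of kets that differ only in qubit 1: amplitudes (a, b) of (|…0…⟩, |…1…⟩) become ((a + b)/√2, (a − b)/√2). Kets absent from the input have amplitude 0.
(|00⟩, |01⟩): (a, b) = (-0.7893, 0) → (-0.5581, -0.5581)
(|10⟩, |11⟩): (a, b) = (0.614, 0) → (0.4342, 0.4342)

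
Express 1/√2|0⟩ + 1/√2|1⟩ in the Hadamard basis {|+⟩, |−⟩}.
|+⟩

With |ψ⟩ = α|0⟩ + β|1⟩, the Hadamard-basis coefficients are ⟨+|ψ⟩ = (α + β)/√2 and ⟨−|ψ⟩ = (α − β)/√2.
Here α = 1/√2, β = 1/√2: (α + β)/√2 = 1, (α − β)/√2 = 0.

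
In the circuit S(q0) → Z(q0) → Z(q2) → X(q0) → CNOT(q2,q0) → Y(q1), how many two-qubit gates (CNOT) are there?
1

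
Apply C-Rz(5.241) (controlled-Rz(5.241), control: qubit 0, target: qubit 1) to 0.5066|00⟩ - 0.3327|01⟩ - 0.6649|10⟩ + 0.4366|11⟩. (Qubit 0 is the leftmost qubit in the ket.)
0.5066|00⟩ - 0.3327|01⟩ + (0.5767 + 0.331i)|10⟩ + (-0.3787 + 0.2174i)|11⟩

C-Rz(5.241) leaves the control-|0⟩ kets |00⟩, |01⟩ unchanged and applies Rz(5.241) to qubit 1 on the control-|1⟩ pair (|10⟩, |11⟩).
Rz(5.241) = [[e^(−iθ/2), 0], [0, e^(iθ/2)]] with e^(±iθ/2) = cos(θ/2) ± i·sin(θ/2); θ = 5.241, cos(θ/2) ≈ -0.867276, sin(θ/2) ≈ 0.497828.
With a = amp(|10⟩) = -0.6649 and b = amp(|11⟩) = 0.4366:
new amp(|10⟩) = (-0.867276 - 0.497828i)·a = (0.5767 + 0.331i)
new amp(|11⟩) = (-0.867276 + 0.497828i)·b = (-0.3787 + 0.2174i)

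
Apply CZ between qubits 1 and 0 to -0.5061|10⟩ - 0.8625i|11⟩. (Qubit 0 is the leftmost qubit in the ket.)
-0.5061|10⟩ + 0.8625i|11⟩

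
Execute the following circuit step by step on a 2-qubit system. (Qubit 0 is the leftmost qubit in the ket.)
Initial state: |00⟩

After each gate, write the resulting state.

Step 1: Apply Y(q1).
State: i|01⟩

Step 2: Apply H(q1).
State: (1/√2)i|00⟩ - (1/√2)i|01⟩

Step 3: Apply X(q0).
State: (1/√2)i|10⟩ - (1/√2)i|11⟩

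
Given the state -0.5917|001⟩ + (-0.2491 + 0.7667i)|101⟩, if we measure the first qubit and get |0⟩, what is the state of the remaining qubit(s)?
-|01⟩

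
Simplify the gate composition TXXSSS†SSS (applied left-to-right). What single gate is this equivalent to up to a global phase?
T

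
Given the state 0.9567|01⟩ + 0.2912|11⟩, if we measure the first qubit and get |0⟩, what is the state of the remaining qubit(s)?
|1⟩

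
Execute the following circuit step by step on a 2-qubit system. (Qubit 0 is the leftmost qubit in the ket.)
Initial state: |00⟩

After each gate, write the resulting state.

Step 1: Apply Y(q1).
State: i|01⟩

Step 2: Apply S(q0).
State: i|01⟩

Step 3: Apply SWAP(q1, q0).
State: i|10⟩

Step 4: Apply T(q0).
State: (-1/√2 + (1/√2)i)|10⟩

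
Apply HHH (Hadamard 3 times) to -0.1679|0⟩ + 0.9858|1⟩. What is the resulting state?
0.5783|0⟩ - 0.8158|1⟩

H² = I, so H^3 = H: a single Hadamard. With (a, b) = (-0.1679, 0.9858), H gives ((a + b)/√2, (a − b)/√2) = (0.5783, -0.8158).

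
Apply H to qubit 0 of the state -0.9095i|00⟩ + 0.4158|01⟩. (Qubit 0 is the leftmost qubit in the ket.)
-0.6431i|00⟩ + 0.294|01⟩ - 0.6431i|10⟩ + 0.294|11⟩

H on qubit 0 mixes each pair of kets that differ only in qubit 0: amplitudes (a, b) of (|…0…⟩, |…1…⟩) become ((a + b)/√2, (a − b)/√2). Kets absent from the input have amplitude 0.
(|00⟩, |10⟩): (a, b) = (-0.9095i, 0) → (-0.6431i, -0.6431i)
(|01⟩, |11⟩): (a, b) = (0.4158, 0) → (0.294, 0.294)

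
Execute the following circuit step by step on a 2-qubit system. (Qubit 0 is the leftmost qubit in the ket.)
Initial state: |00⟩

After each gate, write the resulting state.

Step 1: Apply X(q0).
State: |10⟩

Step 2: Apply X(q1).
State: |11⟩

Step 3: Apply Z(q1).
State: -|11⟩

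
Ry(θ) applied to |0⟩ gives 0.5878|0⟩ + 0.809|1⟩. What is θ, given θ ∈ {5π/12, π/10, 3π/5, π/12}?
3π/5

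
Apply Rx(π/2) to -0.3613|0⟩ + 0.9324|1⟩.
(-0.2555 - 0.6593i)|0⟩ + (0.6593 + 0.2555i)|1⟩

Rx(π/2) = [[cos(θ/2), −i·sin(θ/2)], [−i·sin(θ/2), cos(θ/2)]]; θ = π/2, cos(θ/2) ≈ 0.707107, sin(θ/2) ≈ 0.707107.
With a = amp(|0⟩) = -0.3613 and b = amp(|1⟩) = 0.9324:
new amp(|0⟩) = (0.707107)·a + (-0.707107i)·b = (-0.2555 - 0.6593i)
new amp(|1⟩) = (-0.707107i)·a + (0.707107)·b = (0.6593 + 0.2555i)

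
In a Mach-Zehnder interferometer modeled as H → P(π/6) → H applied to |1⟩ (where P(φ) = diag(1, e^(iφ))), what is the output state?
(0.06699 - 0.25i)|0⟩ + (0.933 + 0.25i)|1⟩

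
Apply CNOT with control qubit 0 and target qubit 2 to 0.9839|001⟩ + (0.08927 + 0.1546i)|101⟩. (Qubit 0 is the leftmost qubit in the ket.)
0.9839|001⟩ + (0.08927 + 0.1546i)|100⟩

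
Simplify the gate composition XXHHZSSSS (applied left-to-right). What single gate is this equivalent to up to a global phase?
Z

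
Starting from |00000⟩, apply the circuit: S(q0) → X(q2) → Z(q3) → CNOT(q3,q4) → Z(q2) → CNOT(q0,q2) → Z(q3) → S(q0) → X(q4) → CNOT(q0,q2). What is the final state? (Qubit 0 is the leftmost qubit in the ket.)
-|00101⟩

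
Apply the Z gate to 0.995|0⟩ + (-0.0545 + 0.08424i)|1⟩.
0.995|0⟩ + (0.0545 - 0.08424i)|1⟩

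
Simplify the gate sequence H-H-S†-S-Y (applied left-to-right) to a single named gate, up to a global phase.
Y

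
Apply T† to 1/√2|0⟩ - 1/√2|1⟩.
1/√2|0⟩ + (-1/2 + (1/2)i)|1⟩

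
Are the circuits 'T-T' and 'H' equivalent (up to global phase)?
No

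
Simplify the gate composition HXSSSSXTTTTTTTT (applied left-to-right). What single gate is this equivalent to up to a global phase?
H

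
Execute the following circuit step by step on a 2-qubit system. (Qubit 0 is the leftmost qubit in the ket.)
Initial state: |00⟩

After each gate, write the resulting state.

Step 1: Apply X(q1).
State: |01⟩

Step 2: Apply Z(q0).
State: |01⟩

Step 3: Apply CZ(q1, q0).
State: |01⟩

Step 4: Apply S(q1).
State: i|01⟩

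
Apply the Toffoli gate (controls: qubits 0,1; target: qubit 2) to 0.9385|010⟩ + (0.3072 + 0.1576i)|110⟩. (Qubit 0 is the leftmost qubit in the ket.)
0.9385|010⟩ + (0.3072 + 0.1576i)|111⟩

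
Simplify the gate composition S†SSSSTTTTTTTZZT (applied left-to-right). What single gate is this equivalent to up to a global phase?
S†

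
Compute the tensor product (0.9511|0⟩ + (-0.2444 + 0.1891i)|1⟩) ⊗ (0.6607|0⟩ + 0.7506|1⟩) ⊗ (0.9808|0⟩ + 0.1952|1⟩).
0.6163|000⟩ + 0.1227|001⟩ + 0.7002|010⟩ + 0.1394|011⟩ + (-0.1584 + 0.1225i)|100⟩ + (-0.03152 + 0.02439i)|101⟩ + (-0.1799 + 0.1392i)|110⟩ + (-0.03581 + 0.02771i)|111⟩

amp(|b₁b₂…⟩) = product of the factor amplitudes for bits b₁, b₂, …; only kets whose every factor amplitude is nonzero survive.
|000⟩: (0.9511)(0.6607)(0.9808) = 0.6163
|001⟩: (0.9511)(0.6607)(0.1952) = 0.1227
|010⟩: (0.9511)(0.7506)(0.9808) = 0.7002
|011⟩: (0.9511)(0.7506)(0.1952) = 0.1394
|100⟩: (-0.2444 + 0.1891i)(0.6607)(0.9808) = (-0.1584 + 0.1225i)
|101⟩: (-0.2444 + 0.1891i)(0.6607)(0.1952) = (-0.03152 + 0.02439i)
|110⟩: (-0.2444 + 0.1891i)(0.7506)(0.9808) = (-0.1799 + 0.1392i)
|111⟩: (-0.2444 + 0.1891i)(0.7506)(0.1952) = (-0.03581 + 0.02771i)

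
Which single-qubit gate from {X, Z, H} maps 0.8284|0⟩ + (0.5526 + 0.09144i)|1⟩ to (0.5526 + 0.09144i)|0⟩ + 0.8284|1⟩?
X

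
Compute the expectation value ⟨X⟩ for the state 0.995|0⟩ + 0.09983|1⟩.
0.1987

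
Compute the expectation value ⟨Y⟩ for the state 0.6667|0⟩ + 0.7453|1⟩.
0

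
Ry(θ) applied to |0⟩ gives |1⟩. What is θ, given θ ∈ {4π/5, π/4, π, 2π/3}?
π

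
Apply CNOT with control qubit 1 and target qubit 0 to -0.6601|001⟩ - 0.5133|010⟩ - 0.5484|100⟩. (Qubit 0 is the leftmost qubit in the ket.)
-0.6601|001⟩ - 0.5484|100⟩ - 0.5133|110⟩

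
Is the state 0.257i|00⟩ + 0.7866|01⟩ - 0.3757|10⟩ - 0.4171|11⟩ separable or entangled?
Entangled

Writing the state as a|00⟩ + b|01⟩ + c|10⟩ + d|11⟩, it is a product state iff ad − bc = 0.
Here (a, b, c, d) = (0.257i, 0.7866, -0.3757, -0.4171): ad − bc = (0.257i)(-0.4171) − (0.7866)(-0.3757) = (0.2955 - 0.1072i) ≠ 0, so the state is entangled.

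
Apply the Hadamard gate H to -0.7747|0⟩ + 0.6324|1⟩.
-0.1006|0⟩ - 0.995|1⟩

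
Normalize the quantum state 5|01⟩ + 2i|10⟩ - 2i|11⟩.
0.8704|01⟩ + 0.3482i|10⟩ - 0.3482i|11⟩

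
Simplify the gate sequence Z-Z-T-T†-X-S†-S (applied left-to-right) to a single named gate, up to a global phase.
X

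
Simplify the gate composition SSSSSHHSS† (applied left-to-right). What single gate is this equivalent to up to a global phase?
S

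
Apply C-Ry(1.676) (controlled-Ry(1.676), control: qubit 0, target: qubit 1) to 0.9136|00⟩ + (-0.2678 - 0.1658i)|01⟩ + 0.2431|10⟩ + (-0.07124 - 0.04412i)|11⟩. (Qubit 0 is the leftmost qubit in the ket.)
0.9136|00⟩ + (-0.2678 - 0.1658i)|01⟩ + (0.2156 + 0.03279i)|10⟩ + (0.133 - 0.02951i)|11⟩

C-Ry(1.676) leaves the control-|0⟩ kets |00⟩, |01⟩ unchanged and applies Ry(1.676) to qubit 1 on the control-|1⟩ pair (|10⟩, |11⟩).
Ry(1.676) = [[cos(θ/2), −sin(θ/2)], [sin(θ/2), cos(θ/2)]]; θ = 1.676, cos(θ/2) ≈ 0.668951, sin(θ/2) ≈ 0.743307.
With a = amp(|10⟩) = 0.2431 and b = amp(|11⟩) = (-0.07124 - 0.04412i):
new amp(|10⟩) = (0.668951)·a + (-0.743307)·b = (0.2156 + 0.03279i)
new amp(|11⟩) = (0.743307)·a + (0.668951)·b = (0.133 - 0.02951i)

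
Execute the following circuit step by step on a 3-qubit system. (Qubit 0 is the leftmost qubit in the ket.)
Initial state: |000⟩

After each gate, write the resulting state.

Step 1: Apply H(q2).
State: 1/√2|000⟩ + 1/√2|001⟩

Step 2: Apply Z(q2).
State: 1/√2|000⟩ - 1/√2|001⟩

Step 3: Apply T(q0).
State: 1/√2|000⟩ - 1/√2|001⟩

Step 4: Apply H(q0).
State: 1/2|000⟩ - 1/2|001⟩ + 1/2|100⟩ - 1/2|101⟩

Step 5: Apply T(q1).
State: 1/2|000⟩ - 1/2|001⟩ + 1/2|100⟩ - 1/2|101⟩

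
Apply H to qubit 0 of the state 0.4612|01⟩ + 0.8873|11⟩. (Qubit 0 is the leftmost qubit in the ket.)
0.9535|01⟩ - 0.3013|11⟩

H on qubit 0 mixes each pair of kets that differ only in qubit 0: amplitudes (a, b) of (|…0…⟩, |…1…⟩) become ((a + b)/√2, (a − b)/√2). Kets absent from the input have amplitude 0.
(|01⟩, |11⟩): (a, b) = (0.4612, 0.8873) → (0.9535, -0.3013)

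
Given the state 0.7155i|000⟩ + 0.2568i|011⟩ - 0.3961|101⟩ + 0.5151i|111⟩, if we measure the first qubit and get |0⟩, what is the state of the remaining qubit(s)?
0.9412i|00⟩ + 0.3378i|11⟩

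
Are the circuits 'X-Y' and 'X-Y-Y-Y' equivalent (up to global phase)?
Yes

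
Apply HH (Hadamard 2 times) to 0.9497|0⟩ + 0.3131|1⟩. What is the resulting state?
0.9497|0⟩ + 0.3131|1⟩

H² = I, so an even number of Hadamards cancels: H^2 = I and the state is unchanged.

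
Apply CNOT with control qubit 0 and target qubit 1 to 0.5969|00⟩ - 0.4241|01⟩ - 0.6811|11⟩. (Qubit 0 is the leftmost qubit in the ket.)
0.5969|00⟩ - 0.4241|01⟩ - 0.6811|10⟩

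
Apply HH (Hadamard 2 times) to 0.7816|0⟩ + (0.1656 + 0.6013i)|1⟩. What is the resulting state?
0.7816|0⟩ + (0.1656 + 0.6013i)|1⟩

H² = I, so an even number of Hadamards cancels: H^2 = I and the state is unchanged.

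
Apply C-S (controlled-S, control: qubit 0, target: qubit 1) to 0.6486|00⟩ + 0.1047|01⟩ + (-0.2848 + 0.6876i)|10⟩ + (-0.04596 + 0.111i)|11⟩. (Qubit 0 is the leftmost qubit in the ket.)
0.6486|00⟩ + 0.1047|01⟩ + (-0.2848 + 0.6876i)|10⟩ + (-0.111 - 0.04596i)|11⟩

C-S leaves the control-|0⟩ kets |00⟩, |01⟩ unchanged and applies S to qubit 1 on the control-|1⟩ pair (|10⟩, |11⟩).
S = [[1, 0], [0, i]].
With a = amp(|10⟩) = (-0.2848 + 0.6876i) and b = amp(|11⟩) = (-0.04596 + 0.111i):
new amp(|10⟩) = (1)·a = (-0.2848 + 0.6876i)
new amp(|11⟩) = (i)·b = (-0.111 - 0.04596i)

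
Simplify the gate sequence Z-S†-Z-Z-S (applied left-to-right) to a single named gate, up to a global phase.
Z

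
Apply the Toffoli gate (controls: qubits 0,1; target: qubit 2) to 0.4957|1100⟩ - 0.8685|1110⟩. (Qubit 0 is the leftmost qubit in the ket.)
-0.8685|1100⟩ + 0.4957|1110⟩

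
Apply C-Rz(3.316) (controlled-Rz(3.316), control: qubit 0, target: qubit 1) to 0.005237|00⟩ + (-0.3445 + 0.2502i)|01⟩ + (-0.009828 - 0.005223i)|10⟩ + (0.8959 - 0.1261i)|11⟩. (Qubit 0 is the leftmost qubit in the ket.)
0.005237|00⟩ + (-0.3445 + 0.2502i)|01⟩ + (-0.004347 + 0.01025i)|10⟩ + (0.04759 + 0.9035i)|11⟩

C-Rz(3.316) leaves the control-|0⟩ kets |00⟩, |01⟩ unchanged and applies Rz(3.316) to qubit 1 on the control-|1⟩ pair (|10⟩, |11⟩).
Rz(3.316) = [[e^(−iθ/2), 0], [0, e^(iθ/2)]] with e^(±iθ/2) = cos(θ/2) ± i·sin(θ/2); θ = 3.316, cos(θ/2) ≈ -0.0870932, sin(θ/2) ≈ 0.9962.
With a = amp(|10⟩) = (-0.009828 - 0.005223i) and b = amp(|11⟩) = (0.8959 - 0.1261i):
new amp(|10⟩) = (-0.0870932 - 0.9962i)·a = (-0.004347 + 0.01025i)
new amp(|11⟩) = (-0.0870932 + 0.9962i)·b = (0.04759 + 0.9035i)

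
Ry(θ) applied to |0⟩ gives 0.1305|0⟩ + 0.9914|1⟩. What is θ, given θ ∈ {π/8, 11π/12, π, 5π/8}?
11π/12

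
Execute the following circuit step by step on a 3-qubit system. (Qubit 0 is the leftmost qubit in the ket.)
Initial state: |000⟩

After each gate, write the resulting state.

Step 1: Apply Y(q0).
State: i|100⟩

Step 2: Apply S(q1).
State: i|100⟩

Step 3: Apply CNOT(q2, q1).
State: i|100⟩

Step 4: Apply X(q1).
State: i|110⟩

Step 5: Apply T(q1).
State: (-1/√2 + (1/√2)i)|110⟩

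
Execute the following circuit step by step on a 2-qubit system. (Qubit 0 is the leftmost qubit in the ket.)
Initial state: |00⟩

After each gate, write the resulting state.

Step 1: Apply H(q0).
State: 1/√2|00⟩ + 1/√2|10⟩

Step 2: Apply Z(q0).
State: 1/√2|00⟩ - 1/√2|10⟩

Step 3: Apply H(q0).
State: |10⟩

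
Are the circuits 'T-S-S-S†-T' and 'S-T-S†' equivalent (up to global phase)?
No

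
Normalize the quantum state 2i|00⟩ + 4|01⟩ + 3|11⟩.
0.3714i|00⟩ + 0.7428|01⟩ + 0.5571|11⟩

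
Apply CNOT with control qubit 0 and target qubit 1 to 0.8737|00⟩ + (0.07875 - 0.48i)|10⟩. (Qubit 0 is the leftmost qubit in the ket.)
0.8737|00⟩ + (0.07875 - 0.48i)|11⟩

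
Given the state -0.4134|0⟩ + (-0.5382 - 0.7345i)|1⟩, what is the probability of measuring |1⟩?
0.8291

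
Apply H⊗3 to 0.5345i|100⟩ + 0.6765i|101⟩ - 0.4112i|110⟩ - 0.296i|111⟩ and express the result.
0.1781i|000⟩ - 0.09093i|001⟩ + 0.6782i|010⟩ - 0.009475i|011⟩ - 0.1781i|100⟩ + 0.09093i|101⟩ - 0.6782i|110⟩ + 0.009475i|111⟩

H⊗3 gives amp(|y⟩) = (1/2√2) Σ_x (−1)^(x·y) amp(|x⟩), where x·y is the number of positions in which both x and y have a 1.
|000⟩: (0.5345i + 0.6765i - 0.4112i - 0.296i)/(2√2) = 0.1781i
|001⟩: (0.5345i - 0.6765i - 0.4112i + 0.296i)/(2√2) = -0.09093i
|010⟩: (0.5345i + 0.6765i + 0.4112i + 0.296i)/(2√2) = 0.6782i
|011⟩: (0.5345i - 0.6765i + 0.4112i - 0.296i)/(2√2) = -0.009475i
|100⟩: (-0.5345i - 0.6765i + 0.4112i + 0.296i)/(2√2) = -0.1781i
|101⟩: (-0.5345i + 0.6765i + 0.4112i - 0.296i)/(2√2) = 0.09093i
|110⟩: (-0.5345i - 0.6765i - 0.4112i - 0.296i)/(2√2) = -0.6782i
|111⟩: (-0.5345i + 0.6765i - 0.4112i + 0.296i)/(2√2) = 0.009475i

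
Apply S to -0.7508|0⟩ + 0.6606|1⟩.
-0.7508|0⟩ + 0.6606i|1⟩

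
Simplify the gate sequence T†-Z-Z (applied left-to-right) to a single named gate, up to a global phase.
T†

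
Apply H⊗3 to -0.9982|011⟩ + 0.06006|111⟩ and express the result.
-0.3317|000⟩ + 0.3317|001⟩ + 0.3317|010⟩ - 0.3317|011⟩ - 0.3742|100⟩ + 0.3742|101⟩ + 0.3742|110⟩ - 0.3742|111⟩

H⊗3 gives amp(|y⟩) = (1/2√2) Σ_x (−1)^(x·y) amp(|x⟩), where x·y is the number of positions in which both x and y have a 1.
|000⟩: (-0.9982 + 0.06006)/(2√2) = -0.3317
|001⟩: (0.9982 - 0.06006)/(2√2) = 0.3317
|010⟩: (0.9982 - 0.06006)/(2√2) = 0.3317
|011⟩: (-0.9982 + 0.06006)/(2√2) = -0.3317
|100⟩: (-0.9982 - 0.06006)/(2√2) = -0.3742
|101⟩: (0.9982 + 0.06006)/(2√2) = 0.3742
|110⟩: (0.9982 + 0.06006)/(2√2) = 0.3742
|111⟩: (-0.9982 - 0.06006)/(2√2) = -0.3742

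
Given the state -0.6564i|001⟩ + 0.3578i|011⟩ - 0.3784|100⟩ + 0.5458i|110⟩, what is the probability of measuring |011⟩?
0.128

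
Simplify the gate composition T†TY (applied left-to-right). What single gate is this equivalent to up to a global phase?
Y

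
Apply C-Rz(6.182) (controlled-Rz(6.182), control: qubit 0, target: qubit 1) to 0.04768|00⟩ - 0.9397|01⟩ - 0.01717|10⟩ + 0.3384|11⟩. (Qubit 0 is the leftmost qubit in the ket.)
0.04768|00⟩ - 0.9397|01⟩ + (0.01715 + 0.0008683i)|10⟩ + (-0.338 + 0.01711i)|11⟩

C-Rz(6.182) leaves the control-|0⟩ kets |00⟩, |01⟩ unchanged and applies Rz(6.182) to qubit 1 on the control-|1⟩ pair (|10⟩, |11⟩).
Rz(6.182) = [[e^(−iθ/2), 0], [0, e^(iθ/2)]] with e^(±iθ/2) = cos(θ/2) ± i·sin(θ/2); θ = 6.182, cos(θ/2) ≈ -0.99872, sin(θ/2) ≈ 0.0505711.
With a = amp(|10⟩) = -0.01717 and b = amp(|11⟩) = 0.3384:
new amp(|10⟩) = (-0.99872 - 0.0505711i)·a = (0.01715 + 0.0008683i)
new amp(|11⟩) = (-0.99872 + 0.0505711i)·b = (-0.338 + 0.01711i)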